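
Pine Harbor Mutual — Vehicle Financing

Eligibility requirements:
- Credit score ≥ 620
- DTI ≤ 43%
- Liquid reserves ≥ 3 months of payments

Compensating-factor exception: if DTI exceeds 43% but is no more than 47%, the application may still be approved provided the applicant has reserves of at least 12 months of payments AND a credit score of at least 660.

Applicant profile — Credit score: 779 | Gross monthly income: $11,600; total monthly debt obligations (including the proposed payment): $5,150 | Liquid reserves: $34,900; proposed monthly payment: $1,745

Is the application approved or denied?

Credit score 779 ≥ 620 (meets base)
DTI = 5,150/11,600 = 44.4% > 43% — standard DTI limit exceeded.
Liquid reserves cover 34,900/1,745 = 20.0 months — ≥ 3 required
DTI 44.4% is within the 43%–47% exception band; checking compensating factors.
Override check — reserves: 20.0 mo (ok); score: 779 (ok).
Both compensating conditions met → exception applies.

Approved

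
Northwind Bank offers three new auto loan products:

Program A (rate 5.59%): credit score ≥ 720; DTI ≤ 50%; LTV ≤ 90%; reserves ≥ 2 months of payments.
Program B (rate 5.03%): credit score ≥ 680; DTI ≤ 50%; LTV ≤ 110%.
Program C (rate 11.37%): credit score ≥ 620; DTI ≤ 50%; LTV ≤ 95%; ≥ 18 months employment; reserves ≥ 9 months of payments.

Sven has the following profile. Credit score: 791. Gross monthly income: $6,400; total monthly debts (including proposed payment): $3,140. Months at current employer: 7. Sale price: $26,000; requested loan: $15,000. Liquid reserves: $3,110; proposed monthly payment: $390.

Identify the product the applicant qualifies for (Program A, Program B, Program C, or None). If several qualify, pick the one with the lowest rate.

DTI = 3,140/6,400 = 49.1%.
LTV = 15,000/26,000 = 57.7%.
Reserves = 3,110/390 = 8.0 months.
Program A: score 791 ≥ 720; DTI 49.1% ≤ 50%; LTV 57.7% ≤ 90%; reserves 8.0 ≥ 2 mo → qualifies.
Program B: score 791 ≥ 680; DTI 49.1% ≤ 50%; LTV 57.7% ≤ 110% → qualifies.
Program C: score 791 ≥ 620; DTI 49.1% ≤ 50%; LTV 57.7% ≤ 95%; employment 7 < 18 mo; reserves 8.0 < 9 mo → does not qualify.
Qualifying: Program A, Program B. Lowest rate is 5.03% → Program B.

Program B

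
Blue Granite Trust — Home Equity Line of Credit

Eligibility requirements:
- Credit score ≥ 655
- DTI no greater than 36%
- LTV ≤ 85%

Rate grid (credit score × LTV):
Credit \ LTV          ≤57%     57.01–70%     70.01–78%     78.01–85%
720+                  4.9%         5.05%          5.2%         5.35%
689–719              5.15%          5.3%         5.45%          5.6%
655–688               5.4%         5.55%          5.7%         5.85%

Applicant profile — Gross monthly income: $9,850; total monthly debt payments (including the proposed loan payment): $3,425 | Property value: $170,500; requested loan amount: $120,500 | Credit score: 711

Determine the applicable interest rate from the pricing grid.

5.45%

Credit score 711 ≥ 655; Debt-to-income = 3,425/9,850 = 34.8% — meets 36% limit
LTV = 120,500/170,500 = 70.7% ≤ 85%
Row: 711 falls in 689–719. Column: 70.7% falls in 70.01–78%. Rate = 5.45%.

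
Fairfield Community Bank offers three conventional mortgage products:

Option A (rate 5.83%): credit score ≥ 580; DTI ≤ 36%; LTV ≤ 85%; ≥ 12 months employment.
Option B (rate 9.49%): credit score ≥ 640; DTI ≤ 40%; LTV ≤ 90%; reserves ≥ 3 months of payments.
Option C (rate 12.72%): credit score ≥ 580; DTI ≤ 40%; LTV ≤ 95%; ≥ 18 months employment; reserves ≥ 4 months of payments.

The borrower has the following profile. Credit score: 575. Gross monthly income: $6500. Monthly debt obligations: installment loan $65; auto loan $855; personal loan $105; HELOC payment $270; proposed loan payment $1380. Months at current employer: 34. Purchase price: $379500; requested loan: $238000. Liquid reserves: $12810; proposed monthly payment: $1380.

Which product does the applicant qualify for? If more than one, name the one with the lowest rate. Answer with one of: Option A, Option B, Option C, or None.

Total debts = (65 + 855 + 105 + 270 + 1,380) = 2,675; DTI = 2,675/6,500 = 41.2%.
LTV = 238,000/379,500 = 62.7%.
Reserves = 12,810/1,380 = 9.3 months.
Option A: score 575 < 580; DTI 41.2% > 36%; LTV 62.7% ≤ 85%; employment 34 ≥ 12 mo → does not qualify.
Option B: score 575 < 640; DTI 41.2% > 40%; LTV 62.7% ≤ 90%; reserves 9.3 ≥ 3 mo → does not qualify.
Option C: score 575 < 580; DTI 41.2% > 40%; LTV 62.7% ≤ 95%; employment 34 ≥ 18 mo; reserves 9.3 ≥ 4 mo → does not qualify.

None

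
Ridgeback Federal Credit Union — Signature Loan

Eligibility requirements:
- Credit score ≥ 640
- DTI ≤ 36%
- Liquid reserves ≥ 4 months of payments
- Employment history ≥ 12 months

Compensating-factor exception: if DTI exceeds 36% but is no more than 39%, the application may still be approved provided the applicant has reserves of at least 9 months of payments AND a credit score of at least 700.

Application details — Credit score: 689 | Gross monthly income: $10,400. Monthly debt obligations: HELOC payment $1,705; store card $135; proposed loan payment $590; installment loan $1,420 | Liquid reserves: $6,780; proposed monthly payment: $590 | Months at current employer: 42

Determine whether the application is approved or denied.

Credit score 689 ≥ 640 (meets base)
Total debts = (1,705 + 135 + 590 + 1,420) = 3,850. DTI = 3,850/10,400 = 37% > 36% — standard DTI limit exceeded.
Liquid reserves cover 6,780/590 = 11.5 months — ≥ 4 required
Employment 42 ≥ 12 months
DTI 37% is within the 36%–39% exception band; checking compensating factors.
Override check — reserves: 11.5 mo (ok); score: 689 (below 700).
Compensating-factor requirement not fully met.

Denied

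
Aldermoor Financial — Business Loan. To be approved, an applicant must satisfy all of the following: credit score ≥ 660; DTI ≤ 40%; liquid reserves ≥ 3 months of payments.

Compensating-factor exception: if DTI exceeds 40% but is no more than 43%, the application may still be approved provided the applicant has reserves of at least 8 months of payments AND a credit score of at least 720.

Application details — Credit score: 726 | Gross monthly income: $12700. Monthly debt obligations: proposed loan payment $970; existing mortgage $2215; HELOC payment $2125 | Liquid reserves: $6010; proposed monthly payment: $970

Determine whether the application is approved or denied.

Denied

Credit score 726 ≥ 660 (meets base)
Total debts = (970 + 2,215 + 2,125) = 5,310. DTI: 5,310 ÷ 12,700 = 41.8%, over the 40% base limit.
Liquid reserves cover 6,010/970 = 6.2 months — ≥ 3 required
DTI 41.8% is within the 40%–43% exception band; checking compensating factors.
Override check — reserves: 6.2 mo (short of 8); score: 726 (ok).
Override conditions not both satisfied; exception does not apply.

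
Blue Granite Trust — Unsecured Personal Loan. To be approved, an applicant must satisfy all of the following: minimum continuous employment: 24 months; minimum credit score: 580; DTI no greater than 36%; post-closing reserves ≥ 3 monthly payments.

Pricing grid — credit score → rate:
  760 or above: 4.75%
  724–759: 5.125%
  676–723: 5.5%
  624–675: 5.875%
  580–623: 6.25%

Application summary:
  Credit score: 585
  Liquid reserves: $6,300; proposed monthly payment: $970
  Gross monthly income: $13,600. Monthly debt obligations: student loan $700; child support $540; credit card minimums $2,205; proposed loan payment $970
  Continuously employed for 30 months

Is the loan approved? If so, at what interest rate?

Credit score 585 ≥ 580 (meets minimum)
Employment 30 ≥ 24 months
Total monthly debts = (700 + 540 + 2,205 + 970) = 4,415. DTI: 4,415 ÷ 13,600 = 32.5%, within the 36% cap
Liquid reserves cover 6,300/970 = 6.5 months — ≥ 3 required
All requirements met. Score 585 falls in the 580–623 tier → 6.25%.

Approved at 6.25%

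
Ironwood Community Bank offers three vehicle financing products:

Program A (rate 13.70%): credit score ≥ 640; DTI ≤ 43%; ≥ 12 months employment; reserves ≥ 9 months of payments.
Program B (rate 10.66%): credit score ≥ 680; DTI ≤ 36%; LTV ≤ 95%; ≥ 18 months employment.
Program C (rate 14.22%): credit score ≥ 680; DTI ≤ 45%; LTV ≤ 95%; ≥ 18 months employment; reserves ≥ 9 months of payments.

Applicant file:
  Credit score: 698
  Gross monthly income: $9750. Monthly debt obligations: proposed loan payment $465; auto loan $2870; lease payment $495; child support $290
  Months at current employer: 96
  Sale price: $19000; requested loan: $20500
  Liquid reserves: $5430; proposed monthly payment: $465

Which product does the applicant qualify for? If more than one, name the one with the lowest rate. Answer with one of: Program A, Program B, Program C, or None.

Program A

Total debts = (465 + 2,870 + 495 + 290) = 4,120; DTI = 4,120/9,750 = 42.3%.
LTV = 20,500/19,000 = 107.9%.
Reserves = 5,430/465 = 11.7 months.
Program A: score 698 ≥ 640; DTI 42.3% ≤ 43%; employment 96 ≥ 12 mo; reserves 11.7 ≥ 9 mo → qualifies.
Program B: score 698 ≥ 680; DTI 42.3% > 36%; LTV 107.9% > 95%; employment 96 ≥ 18 mo → does not qualify.
Program C: score 698 ≥ 680; DTI 42.3% ≤ 45%; LTV 107.9% > 95%; employment 96 ≥ 18 mo; reserves 11.7 ≥ 9 mo → does not qualify.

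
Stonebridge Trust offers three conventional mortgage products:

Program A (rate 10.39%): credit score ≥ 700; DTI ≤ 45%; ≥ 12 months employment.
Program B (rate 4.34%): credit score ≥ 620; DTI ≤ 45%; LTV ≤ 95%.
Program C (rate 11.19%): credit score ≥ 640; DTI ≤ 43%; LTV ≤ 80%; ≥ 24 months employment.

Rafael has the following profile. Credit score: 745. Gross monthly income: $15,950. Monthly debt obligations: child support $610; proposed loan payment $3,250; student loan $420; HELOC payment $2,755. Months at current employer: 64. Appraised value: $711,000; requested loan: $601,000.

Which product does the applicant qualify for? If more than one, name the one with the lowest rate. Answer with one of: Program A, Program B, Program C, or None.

Total debts = (610 + 3,250 + 420 + 2,755) = 7,035; DTI = 7,035/15,950 = 44.1%.
LTV = 601,000/711,000 = 84.5%.
Program A: score 745 ≥ 700; DTI 44.1% ≤ 45%; employment 64 ≥ 12 mo → qualifies.
Program B: score 745 ≥ 620; DTI 44.1% ≤ 45%; LTV 84.5% ≤ 95% → qualifies.
Program C: score 745 ≥ 640; DTI 44.1% > 43%; LTV 84.5% > 80%; employment 64 ≥ 24 mo → does not qualify.
Qualifying: Program A, Program B. Lowest rate is 4.34% → Program B.

Program B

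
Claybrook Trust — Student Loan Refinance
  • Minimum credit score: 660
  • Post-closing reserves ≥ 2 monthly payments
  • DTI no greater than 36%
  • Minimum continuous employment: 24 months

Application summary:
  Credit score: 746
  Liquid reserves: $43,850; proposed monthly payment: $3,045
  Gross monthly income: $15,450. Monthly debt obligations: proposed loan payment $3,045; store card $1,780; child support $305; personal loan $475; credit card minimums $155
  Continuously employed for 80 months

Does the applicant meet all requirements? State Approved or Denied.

Denied

Credit score 746 ≥ 660 (meets)
Reserves = 43,850/3,045 = 14.4 months ≥ 2
Total monthly debts = (3,045 + 1,780 + 305 + 475 + 155) = 5,760. DTI: 5,760 ÷ 15,450 = 37.3%, exceeds the 36% cap
Employment 80 ≥ 24 months
Fails on DTI.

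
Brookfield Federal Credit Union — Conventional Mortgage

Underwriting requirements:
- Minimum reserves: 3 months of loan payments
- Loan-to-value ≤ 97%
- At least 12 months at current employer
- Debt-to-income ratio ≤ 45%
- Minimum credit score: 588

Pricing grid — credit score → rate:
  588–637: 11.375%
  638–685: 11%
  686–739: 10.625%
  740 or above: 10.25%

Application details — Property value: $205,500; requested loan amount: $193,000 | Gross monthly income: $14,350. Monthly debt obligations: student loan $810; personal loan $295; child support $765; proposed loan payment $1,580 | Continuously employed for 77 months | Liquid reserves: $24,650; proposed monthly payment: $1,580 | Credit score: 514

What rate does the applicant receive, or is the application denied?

Denied

Credit score 514 < 588 (below minimum)
Total monthly debts = (810 + 295 + 765 + 1,580) = 3,450. Debt-to-income = 3,450/14,350 = 24% — meets 45% limit
Employment 77 ≥ 12 months
Reserves = 24,650/1,580 = 15.6 months ≥ 3
Loan-to-value = 193,000/205,500 = 93.9% — pass (97% max)
Not all requirements met → denied.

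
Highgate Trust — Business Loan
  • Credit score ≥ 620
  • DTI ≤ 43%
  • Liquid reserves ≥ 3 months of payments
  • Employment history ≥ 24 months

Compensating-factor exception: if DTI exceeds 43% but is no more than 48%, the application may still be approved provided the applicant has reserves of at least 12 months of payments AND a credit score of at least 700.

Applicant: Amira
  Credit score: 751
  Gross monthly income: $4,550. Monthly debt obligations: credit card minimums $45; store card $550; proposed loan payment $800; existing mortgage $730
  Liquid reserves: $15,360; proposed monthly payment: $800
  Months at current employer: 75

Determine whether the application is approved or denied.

Credit score 751 ≥ 620 (meets base)
Total debts = (45 + 550 + 800 + 730) = 2,125. DTI: 2,125 ÷ 4,550 = 46.7%, over the 43% base limit.
Reserves = 15,360/800 = 19.2 months ≥ 3
Employment 75 ≥ 24 months
DTI 46.7% is within the 43%–48% exception band; checking compensating factors.
Reserves 19.2 ≥ 12 months; credit score 751 ≥ 700.
Both compensating conditions met → exception applies.

Approved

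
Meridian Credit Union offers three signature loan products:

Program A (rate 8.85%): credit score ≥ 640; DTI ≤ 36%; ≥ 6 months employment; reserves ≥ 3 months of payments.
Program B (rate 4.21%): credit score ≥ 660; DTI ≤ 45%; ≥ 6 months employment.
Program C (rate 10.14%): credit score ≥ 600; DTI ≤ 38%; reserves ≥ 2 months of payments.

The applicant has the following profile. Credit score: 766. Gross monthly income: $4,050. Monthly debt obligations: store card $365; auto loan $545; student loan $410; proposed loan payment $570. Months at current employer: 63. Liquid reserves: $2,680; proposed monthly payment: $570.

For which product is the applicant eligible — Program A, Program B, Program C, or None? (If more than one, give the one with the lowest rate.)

None

Total debts = (365 + 545 + 410 + 570) = 1,890; DTI = 1,890/4,050 = 46.7%.
Reserves = 2,680/570 = 4.7 months.
Program A: score 766 ≥ 640; DTI 46.7% > 36%; employment 63 ≥ 6 mo; reserves 4.7 ≥ 3 mo → does not qualify.
Program B: score 766 ≥ 660; DTI 46.7% > 45%; employment 63 ≥ 6 mo → does not qualify.
Program C: score 766 ≥ 600; DTI 46.7% > 38%; reserves 4.7 ≥ 2 mo → does not qualify.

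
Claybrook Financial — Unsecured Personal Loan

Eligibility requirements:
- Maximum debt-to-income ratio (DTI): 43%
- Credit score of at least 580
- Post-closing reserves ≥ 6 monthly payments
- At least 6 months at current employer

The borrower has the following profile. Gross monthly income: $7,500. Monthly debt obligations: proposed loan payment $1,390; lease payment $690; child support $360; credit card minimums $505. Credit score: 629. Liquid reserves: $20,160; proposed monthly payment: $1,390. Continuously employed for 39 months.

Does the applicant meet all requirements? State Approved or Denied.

Total monthly debts = (1,390 + 690 + 360 + 505) = 2,945. Debt-to-income = 2,945/7,500 = 39.3% — meets 43% limit
Credit score 629 ≥ 580 (meets)
Liquid reserves cover 20,160/1,390 = 14.5 months — ≥ 6 required
Employment 39 ≥ 6 months
All criteria satisfied.

Approved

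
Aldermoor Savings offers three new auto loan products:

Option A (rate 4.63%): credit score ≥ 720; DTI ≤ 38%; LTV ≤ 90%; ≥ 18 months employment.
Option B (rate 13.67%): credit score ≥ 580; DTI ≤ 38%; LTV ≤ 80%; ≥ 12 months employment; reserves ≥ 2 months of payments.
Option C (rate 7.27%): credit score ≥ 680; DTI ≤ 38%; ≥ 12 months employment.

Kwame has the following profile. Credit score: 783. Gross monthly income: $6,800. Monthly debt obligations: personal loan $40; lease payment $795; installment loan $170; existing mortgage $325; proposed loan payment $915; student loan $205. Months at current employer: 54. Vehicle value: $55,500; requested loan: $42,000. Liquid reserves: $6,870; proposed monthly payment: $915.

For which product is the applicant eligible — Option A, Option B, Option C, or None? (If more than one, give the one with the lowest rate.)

Total debts = (40 + 795 + 170 + 325 + 915 + 205) = 2,450; DTI = 2,450/6,800 = 36%.
LTV = 42,000/55,500 = 75.7%.
Reserves = 6,870/915 = 7.5 months.
Option A: score 783 ≥ 720; DTI 36% ≤ 38%; LTV 75.7% ≤ 90%; employment 54 ≥ 18 mo → qualifies.
Option B: score 783 ≥ 580; DTI 36% ≤ 38%; LTV 75.7% ≤ 80%; employment 54 ≥ 12 mo; reserves 7.5 ≥ 2 mo → qualifies.
Option C: score 783 ≥ 680; DTI 36% ≤ 38%; employment 54 ≥ 12 mo → qualifies.
Qualifying: Option A, Option B, Option C. Lowest rate is 4.63% → Option A.

Option A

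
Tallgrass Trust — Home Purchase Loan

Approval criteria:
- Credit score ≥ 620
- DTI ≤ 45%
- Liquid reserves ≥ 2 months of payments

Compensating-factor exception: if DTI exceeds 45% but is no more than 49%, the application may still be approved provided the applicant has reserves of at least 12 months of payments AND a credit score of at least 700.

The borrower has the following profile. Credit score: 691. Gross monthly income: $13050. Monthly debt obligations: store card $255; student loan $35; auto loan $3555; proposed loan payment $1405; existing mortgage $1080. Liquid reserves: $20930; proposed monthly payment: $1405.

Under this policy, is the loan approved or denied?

Denied

Credit score 691 ≥ 620 (meets base)
Total debts = (255 + 35 + 3,555 + 1,405 + 1,080) = 6,330. DTI = 6,330/13,050 = 48.5% > 45% — standard DTI limit exceeded.
Reserves = 20,930/1,405 = 14.9 months ≥ 2
DTI 48.5% is within the 45%–49% exception band; checking compensating factors.
Override check — reserves: 14.9 mo (ok); score: 691 (below 700).
Override conditions not both satisfied; exception does not apply.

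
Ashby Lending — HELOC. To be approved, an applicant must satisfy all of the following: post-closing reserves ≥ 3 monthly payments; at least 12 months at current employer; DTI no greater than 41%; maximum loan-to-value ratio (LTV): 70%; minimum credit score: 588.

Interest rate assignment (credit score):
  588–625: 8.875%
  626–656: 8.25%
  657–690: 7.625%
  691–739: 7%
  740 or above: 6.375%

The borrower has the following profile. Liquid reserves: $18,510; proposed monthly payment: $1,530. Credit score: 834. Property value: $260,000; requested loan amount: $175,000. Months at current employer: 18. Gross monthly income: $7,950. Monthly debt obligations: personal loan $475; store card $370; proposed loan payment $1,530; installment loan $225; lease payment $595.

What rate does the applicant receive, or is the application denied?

Approved at 6.375%

Credit score 834 ≥ 588 (meets minimum)
Employment 18 ≥ 12 months
Liquid reserves cover 18,510/1,530 = 12.1 months — ≥ 3 required
LTV = 175,000/260,000 = 67.3% ≤ 70%
Total monthly debts = (475 + 370 + 1,530 + 225 + 595) = 3,195. DTI = 3,195/7,950 = 40.2% ≤ 41%
All requirements met. Score 834 falls in the 740 or above tier → 6.375%.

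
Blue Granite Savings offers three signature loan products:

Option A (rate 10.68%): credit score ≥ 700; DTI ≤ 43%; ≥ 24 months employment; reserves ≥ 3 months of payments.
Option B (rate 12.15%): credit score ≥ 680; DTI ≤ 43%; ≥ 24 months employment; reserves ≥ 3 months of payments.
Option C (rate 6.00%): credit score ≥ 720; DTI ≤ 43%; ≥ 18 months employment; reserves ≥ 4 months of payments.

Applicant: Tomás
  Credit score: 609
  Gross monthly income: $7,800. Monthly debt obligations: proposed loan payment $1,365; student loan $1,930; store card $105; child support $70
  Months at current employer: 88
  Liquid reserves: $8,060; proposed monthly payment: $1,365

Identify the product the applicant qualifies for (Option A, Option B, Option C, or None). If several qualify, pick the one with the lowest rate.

None

Total debts = (1,365 + 1,930 + 105 + 70) = 3,470; DTI = 3,470/7,800 = 44.5%.
Reserves = 8,060/1,365 = 5.9 months.
Option A: score 609 < 700; DTI 44.5% > 43%; employment 88 ≥ 24 mo; reserves 5.9 ≥ 3 mo → does not qualify.
Option B: score 609 < 680; DTI 44.5% > 43%; employment 88 ≥ 24 mo; reserves 5.9 ≥ 3 mo → does not qualify.
Option C: score 609 < 720; DTI 44.5% > 43%; employment 88 ≥ 18 mo; reserves 5.9 ≥ 4 mo → does not qualify.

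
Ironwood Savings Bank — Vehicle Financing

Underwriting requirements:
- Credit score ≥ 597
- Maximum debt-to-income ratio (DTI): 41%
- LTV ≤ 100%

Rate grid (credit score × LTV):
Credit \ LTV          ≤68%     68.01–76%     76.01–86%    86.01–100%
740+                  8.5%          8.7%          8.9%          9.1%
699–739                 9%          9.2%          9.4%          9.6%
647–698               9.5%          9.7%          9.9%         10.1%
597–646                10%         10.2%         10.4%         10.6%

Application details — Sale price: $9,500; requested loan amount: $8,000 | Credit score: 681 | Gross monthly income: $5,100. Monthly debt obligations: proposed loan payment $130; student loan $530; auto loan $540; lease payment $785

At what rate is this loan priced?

Credit score 681 ≥ 597; Total monthly debts = (130 + 530 + 540 + 785) = 1,985. DTI = 1,985/5,100 = 38.9% ≤ 41%
Loan-to-value = 8,000/9,500 = 84.2% — pass (100% max)
Row: 681 falls in 647–698. Column: 84.2% falls in 76.01–86%. Rate = 9.9%.

9.9%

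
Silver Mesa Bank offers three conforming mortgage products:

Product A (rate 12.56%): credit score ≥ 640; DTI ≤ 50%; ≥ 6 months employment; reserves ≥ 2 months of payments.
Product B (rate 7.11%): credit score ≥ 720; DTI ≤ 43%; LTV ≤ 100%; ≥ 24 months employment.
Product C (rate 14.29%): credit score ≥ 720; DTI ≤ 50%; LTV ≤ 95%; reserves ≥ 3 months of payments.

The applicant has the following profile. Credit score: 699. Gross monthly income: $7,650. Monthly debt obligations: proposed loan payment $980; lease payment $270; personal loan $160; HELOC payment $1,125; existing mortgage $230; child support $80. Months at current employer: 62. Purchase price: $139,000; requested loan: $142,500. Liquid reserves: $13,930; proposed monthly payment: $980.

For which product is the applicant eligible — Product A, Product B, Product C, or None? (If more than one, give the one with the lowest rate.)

Total debts = (980 + 270 + 160 + 1,125 + 230 + 80) = 2,845; DTI = 2,845/7,650 = 37.2%.
LTV = 142,500/139,000 = 102.5%.
Reserves = 13,930/980 = 14.2 months.
Product A: score 699 ≥ 640; DTI 37.2% ≤ 50%; employment 62 ≥ 6 mo; reserves 14.2 ≥ 2 mo → qualifies.
Product B: score 699 < 720; DTI 37.2% ≤ 43%; LTV 102.5% > 100%; employment 62 ≥ 24 mo → does not qualify.
Product C: score 699 < 720; DTI 37.2% ≤ 50%; LTV 102.5% > 95%; reserves 14.2 ≥ 3 mo → does not qualify.

Product A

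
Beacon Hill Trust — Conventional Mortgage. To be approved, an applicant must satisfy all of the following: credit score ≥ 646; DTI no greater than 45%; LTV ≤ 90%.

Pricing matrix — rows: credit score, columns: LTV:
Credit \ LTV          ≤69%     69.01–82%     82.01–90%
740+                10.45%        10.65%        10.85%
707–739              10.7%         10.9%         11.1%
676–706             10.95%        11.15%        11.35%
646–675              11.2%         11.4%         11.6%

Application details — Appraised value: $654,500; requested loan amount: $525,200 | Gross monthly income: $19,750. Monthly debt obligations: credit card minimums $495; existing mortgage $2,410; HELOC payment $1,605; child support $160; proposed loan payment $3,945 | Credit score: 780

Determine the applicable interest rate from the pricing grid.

10.65%

Credit score 780 ≥ 646; Total monthly debts = (495 + 2,410 + 1,605 + 160 + 3,945) = 8,615. DTI: 8,615 ÷ 19,750 = 43.6%, within the 45% cap
LTV = 525,200/654,500 = 80.2% ≤ 90%
Credit 780 → row 740+; LTV 80.2% → column 69.01–82%. Grid cell → 10.65%.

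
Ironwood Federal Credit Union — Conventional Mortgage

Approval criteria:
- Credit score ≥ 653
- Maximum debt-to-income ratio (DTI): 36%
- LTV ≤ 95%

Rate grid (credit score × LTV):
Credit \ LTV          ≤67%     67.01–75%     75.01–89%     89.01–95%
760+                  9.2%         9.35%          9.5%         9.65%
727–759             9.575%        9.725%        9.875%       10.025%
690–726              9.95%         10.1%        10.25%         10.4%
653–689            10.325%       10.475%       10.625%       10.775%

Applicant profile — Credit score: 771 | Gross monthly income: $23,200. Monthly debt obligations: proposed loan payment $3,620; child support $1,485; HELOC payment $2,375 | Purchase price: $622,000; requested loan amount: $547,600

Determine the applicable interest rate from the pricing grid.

Credit score 771 ≥ 653; Total monthly debts = (3,620 + 1,485 + 2,375) = 7,480. DTI = 7,480/23,200 = 32.2% ≤ 36%
LTV: 547,600 ÷ 622,000 = 88%, within 95% cap
Credit 771 → row 760+; LTV 88% → column 75.01–89%. Grid cell → 9.5%.

9.5%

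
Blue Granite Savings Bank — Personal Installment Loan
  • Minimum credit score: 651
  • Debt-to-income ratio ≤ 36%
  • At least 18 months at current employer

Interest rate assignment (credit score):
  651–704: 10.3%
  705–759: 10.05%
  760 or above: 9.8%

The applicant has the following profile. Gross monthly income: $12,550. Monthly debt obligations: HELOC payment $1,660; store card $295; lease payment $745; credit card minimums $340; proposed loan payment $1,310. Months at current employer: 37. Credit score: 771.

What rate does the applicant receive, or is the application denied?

Credit score 771 ≥ 651 (meets minimum)
Total monthly debts = (1,660 + 295 + 745 + 340 + 1,310) = 4,350. Debt-to-income = 4,350/12,550 = 34.7% — meets 36% limit
Employment 37 ≥ 18 months
All requirements met. Score 771 falls in the 760 or above tier → 9.8%.

Approved at 9.8%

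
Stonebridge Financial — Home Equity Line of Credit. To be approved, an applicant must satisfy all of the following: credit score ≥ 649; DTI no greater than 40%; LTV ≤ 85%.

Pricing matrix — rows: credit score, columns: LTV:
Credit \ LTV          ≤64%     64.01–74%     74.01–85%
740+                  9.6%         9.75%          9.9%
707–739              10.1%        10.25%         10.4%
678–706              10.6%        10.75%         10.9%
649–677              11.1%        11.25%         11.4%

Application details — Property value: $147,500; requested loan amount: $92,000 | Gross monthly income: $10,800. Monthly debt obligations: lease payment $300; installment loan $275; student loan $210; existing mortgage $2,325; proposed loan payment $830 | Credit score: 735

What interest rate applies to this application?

10.1%

Credit score 735 ≥ 649; Total monthly debts = (300 + 275 + 210 + 2,325 + 830) = 3,940. DTI = 3,940/10,800 = 36.5% ≤ 40%
LTV = 92,000/147,500 = 62.4% ≤ 85%
Row: 735 falls in 707–739. Column: 62.4% falls in ≤64%. Rate = 10.1%.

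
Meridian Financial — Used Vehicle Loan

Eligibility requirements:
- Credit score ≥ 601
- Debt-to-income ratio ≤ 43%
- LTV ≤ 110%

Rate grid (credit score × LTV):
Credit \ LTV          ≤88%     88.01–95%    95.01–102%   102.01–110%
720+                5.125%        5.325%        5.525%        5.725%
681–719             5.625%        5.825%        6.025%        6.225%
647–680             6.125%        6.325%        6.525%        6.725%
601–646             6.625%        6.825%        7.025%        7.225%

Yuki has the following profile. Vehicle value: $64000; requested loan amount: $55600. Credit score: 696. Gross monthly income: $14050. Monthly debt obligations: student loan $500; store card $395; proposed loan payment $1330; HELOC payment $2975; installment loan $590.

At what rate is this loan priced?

5.625%

Credit score 696 ≥ 601; Total monthly debts = (500 + 395 + 1,330 + 2,975 + 590) = 5,790. Debt-to-income = 5,790/14,050 = 41.2% — meets 43% limit
Loan-to-value = 55,600/64,000 = 86.9% — pass (110% max)
Row: 696 falls in 681–719. Column: 86.9% falls in ≤88%. Rate = 5.625%.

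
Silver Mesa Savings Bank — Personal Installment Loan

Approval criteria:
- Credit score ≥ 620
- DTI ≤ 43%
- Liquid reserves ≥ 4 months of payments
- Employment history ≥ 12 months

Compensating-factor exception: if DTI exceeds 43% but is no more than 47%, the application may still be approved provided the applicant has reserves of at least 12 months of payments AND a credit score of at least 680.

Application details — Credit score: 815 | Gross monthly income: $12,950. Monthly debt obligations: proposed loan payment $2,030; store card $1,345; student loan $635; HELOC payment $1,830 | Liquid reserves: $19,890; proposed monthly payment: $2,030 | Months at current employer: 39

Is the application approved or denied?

Denied

Credit score 815 ≥ 620 (meets base)
Total debts = (2,030 + 1,345 + 635 + 1,830) = 5,840. DTI = 5,840/12,950 = 45.1% > 43% — standard DTI limit exceeded.
Reserves = 19,890/2,030 = 9.8 months ≥ 4
Employment 39 ≥ 12 months
DTI 45.1% is within the 43%–47% exception band; checking compensating factors.
Override check — reserves: 9.8 mo (short of 12); score: 815 (ok).
Compensating-factor requirement not fully met.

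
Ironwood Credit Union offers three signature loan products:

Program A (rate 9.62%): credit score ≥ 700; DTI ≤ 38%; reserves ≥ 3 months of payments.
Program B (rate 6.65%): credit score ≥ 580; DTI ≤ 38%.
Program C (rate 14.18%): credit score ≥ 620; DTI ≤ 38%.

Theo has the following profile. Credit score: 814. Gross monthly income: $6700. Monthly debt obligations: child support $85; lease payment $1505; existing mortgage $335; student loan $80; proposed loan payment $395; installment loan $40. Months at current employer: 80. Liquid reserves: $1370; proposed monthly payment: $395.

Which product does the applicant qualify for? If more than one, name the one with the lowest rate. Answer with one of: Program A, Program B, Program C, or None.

Program B

Total debts = (85 + 1,505 + 335 + 80 + 395 + 40) = 2,440; DTI = 2,440/6,700 = 36.4%.
Reserves = 1,370/395 = 3.5 months.
Program A: score 814 ≥ 700; DTI 36.4% ≤ 38%; reserves 3.5 ≥ 3 mo → qualifies.
Program B: score 814 ≥ 580; DTI 36.4% ≤ 38% → qualifies.
Program C: score 814 ≥ 620; DTI 36.4% ≤ 38% → qualifies.
Qualifying: Program A, Program B, Program C. Lowest rate is 6.65% → Program B.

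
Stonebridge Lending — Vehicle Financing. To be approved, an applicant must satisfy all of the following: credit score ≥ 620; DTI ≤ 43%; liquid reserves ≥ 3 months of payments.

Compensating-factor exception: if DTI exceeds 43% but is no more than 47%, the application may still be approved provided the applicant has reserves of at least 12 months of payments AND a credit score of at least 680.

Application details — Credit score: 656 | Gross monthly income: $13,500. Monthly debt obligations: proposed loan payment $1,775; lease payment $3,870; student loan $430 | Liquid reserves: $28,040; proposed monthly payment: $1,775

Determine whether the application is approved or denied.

Credit score 656 ≥ 620 (meets base)
Total debts = (1,775 + 3,870 + 430) = 6,075. DTI = 6,075/13,500 = 45% > 43% — standard DTI limit exceeded.
Reserves = 28,040/1,775 = 15.8 months ≥ 3
DTI 45% is within the 43%–47% exception band; checking compensating factors.
Override check — reserves: 15.8 mo (ok); score: 656 (below 680).
Override conditions not both satisfied; exception does not apply.

Denied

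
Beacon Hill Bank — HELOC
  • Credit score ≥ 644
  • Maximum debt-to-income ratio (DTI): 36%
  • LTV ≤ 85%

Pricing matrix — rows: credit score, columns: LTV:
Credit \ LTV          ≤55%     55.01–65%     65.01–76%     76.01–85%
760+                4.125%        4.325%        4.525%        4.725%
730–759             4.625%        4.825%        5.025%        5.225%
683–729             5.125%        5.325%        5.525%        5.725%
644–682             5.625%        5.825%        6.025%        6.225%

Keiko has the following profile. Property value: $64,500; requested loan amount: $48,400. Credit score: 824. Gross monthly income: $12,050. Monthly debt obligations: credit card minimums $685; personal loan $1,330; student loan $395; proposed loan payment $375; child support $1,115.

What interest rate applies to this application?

4.525%

Credit score 824 ≥ 644; Total monthly debts = (685 + 1,330 + 395 + 375 + 1,115) = 3,900. Debt-to-income = 3,900/12,050 = 32.4% — meets 36% limit
LTV = 48,400/64,500 = 75% ≤ 85%
Score 824 is in the 760+ band; LTV 75% is in the 65.01–76% band → 4.525%.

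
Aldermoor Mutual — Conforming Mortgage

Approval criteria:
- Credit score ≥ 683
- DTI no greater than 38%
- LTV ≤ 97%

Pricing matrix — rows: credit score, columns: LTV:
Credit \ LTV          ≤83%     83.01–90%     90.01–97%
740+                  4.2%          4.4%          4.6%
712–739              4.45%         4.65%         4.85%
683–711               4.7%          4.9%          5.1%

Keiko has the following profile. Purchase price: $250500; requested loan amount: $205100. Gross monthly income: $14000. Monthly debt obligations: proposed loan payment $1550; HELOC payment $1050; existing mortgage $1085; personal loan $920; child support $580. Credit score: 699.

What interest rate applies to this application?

Credit score 699 ≥ 683; Total monthly debts = (1,550 + 1,050 + 1,085 + 920 + 580) = 5,185. DTI = 5,185/14,000 = 37% ≤ 38%
LTV = 205,100/250,500 = 81.9% ≤ 97%
Score 699 is in the 683–711 band; LTV 81.9% is in the ≤83% band → 4.7%.

4.7%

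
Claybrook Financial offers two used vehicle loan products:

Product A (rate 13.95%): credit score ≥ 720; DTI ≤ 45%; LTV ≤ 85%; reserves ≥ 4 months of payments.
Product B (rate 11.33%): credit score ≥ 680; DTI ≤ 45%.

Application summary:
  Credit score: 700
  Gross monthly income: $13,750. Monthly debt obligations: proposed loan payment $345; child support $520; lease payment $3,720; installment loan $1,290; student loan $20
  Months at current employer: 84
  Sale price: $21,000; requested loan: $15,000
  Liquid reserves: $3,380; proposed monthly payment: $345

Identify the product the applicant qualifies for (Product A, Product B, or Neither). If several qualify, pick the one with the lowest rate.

Product B

Total debts = (345 + 520 + 3,720 + 1,290 + 20) = 5,895; DTI = 5,895/13,750 = 42.9%.
LTV = 15,000/21,000 = 71.4%.
Reserves = 3,380/345 = 9.8 months.
Product A: score 700 < 720; DTI 42.9% ≤ 45%; LTV 71.4% ≤ 85%; reserves 9.8 ≥ 4 mo → does not qualify.
Product B: score 700 ≥ 680; DTI 42.9% ≤ 45% → qualifies.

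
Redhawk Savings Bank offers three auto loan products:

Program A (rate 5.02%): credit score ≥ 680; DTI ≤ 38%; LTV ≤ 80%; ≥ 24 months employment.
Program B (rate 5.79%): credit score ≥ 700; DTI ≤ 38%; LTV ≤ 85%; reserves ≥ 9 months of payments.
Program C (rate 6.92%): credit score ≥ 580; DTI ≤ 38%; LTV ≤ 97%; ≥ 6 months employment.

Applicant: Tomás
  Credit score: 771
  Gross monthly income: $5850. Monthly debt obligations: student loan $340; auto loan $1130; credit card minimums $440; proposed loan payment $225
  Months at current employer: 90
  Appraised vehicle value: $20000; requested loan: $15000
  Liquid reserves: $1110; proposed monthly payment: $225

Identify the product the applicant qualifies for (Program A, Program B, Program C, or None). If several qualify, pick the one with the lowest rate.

Program A

Total debts = (340 + 1,130 + 440 + 225) = 2,135; DTI = 2,135/5,850 = 36.5%.
LTV = 15,000/20,000 = 75%.
Reserves = 1,110/225 = 4.9 months.
Program A: score 771 ≥ 680; DTI 36.5% ≤ 38%; LTV 75% ≤ 80%; employment 90 ≥ 24 mo → qualifies.
Program B: score 771 ≥ 700; DTI 36.5% ≤ 38%; LTV 75% ≤ 85%; reserves 4.9 < 9 mo → does not qualify.
Program C: score 771 ≥ 580; DTI 36.5% ≤ 38%; LTV 75% ≤ 97%; employment 90 ≥ 6 mo → qualifies.
Qualifying: Program A, Program C. Lowest rate is 5.02% → Program A.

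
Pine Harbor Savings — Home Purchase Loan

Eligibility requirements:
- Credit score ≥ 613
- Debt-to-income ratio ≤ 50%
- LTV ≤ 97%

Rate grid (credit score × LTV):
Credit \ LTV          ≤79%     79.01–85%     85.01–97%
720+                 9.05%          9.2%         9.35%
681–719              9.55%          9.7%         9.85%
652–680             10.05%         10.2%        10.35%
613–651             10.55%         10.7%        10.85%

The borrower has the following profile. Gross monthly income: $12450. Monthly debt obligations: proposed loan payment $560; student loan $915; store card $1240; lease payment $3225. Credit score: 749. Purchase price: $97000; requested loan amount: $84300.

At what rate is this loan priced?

9.35%

Credit score 749 ≥ 613; Total monthly debts = (560 + 915 + 1,240 + 3,225) = 5,940. DTI = 5,940/12,450 = 47.7% ≤ 50%
LTV = 84,300/97,000 = 86.9% ≤ 97%
Row: 749 falls in 720+. Column: 86.9% falls in 85.01–97%. Rate = 9.35%.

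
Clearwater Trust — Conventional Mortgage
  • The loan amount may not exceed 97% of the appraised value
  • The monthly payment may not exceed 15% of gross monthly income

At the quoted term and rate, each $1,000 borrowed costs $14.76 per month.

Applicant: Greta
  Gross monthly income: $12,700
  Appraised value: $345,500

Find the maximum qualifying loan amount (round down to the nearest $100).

Payment cap: 15% × $12,700 = $1,905/month.
At $14.76 per $1,000, that supports 1,905/14.76 × 1,000 ≈ $129,065 → $129,000.
LTV cap: 97% × $345,500 = $335,135 → $335,100.
Binding constraint: payment-to-income.

$129,000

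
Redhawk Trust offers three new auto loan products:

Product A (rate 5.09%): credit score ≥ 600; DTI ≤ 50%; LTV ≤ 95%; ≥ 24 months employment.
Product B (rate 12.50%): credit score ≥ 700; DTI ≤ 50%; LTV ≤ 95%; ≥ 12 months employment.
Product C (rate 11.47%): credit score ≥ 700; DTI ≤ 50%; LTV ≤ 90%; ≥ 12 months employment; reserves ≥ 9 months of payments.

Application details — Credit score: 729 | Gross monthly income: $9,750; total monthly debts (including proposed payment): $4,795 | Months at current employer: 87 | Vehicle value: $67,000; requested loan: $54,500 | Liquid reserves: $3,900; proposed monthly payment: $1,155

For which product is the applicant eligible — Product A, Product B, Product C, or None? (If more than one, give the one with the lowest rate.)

DTI = 4,795/9,750 = 49.2%.
LTV = 54,500/67,000 = 81.3%.
Reserves = 3,900/1,155 = 3.4 months.
Product A: score 729 ≥ 600; DTI 49.2% ≤ 50%; LTV 81.3% ≤ 95%; employment 87 ≥ 24 mo → qualifies.
Product B: score 729 ≥ 700; DTI 49.2% ≤ 50%; LTV 81.3% ≤ 95%; employment 87 ≥ 12 mo → qualifies.
Product C: score 729 ≥ 700; DTI 49.2% ≤ 50%; LTV 81.3% ≤ 90%; employment 87 ≥ 12 mo; reserves 3.4 < 9 mo → does not qualify.
Qualifying: Product A, Product B. Lowest rate is 5.09% → Product A.

Product A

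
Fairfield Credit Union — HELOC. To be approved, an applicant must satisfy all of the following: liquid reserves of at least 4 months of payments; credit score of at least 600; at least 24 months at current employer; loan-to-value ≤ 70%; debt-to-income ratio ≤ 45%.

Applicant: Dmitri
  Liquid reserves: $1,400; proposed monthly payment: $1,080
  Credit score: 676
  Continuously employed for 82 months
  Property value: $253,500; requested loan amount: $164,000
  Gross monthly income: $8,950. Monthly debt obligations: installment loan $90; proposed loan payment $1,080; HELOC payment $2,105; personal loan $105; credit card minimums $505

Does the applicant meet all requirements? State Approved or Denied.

Reserves: 1,400 ÷ 1,080 = 1.3 months (below 4-month minimum)
Credit score 676 ≥ 600 (meets)
Employment 82 ≥ 24 months
LTV = 164,000/253,500 = 64.7% ≤ 70%
Total monthly debts = (90 + 1,080 + 2,105 + 105 + 505) = 3,885. Debt-to-income = 3,885/8,950 = 43.4% — meets 45% limit
Fails on reserves.

Denied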